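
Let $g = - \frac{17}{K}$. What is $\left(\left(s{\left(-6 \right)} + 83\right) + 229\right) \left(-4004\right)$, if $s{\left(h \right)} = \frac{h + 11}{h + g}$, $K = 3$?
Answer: $-1247532$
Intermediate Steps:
$g = - \frac{17}{3} \approx -5.6667$
$s{\left(h \right)} = \frac{11 + h}{- \frac{17}{3} + h}$ ($s{\left(h \right)} = \frac{h + 11}{h - \frac{17}{3}} = \frac{11 + h}{- \frac{17}{3} + h}$)
$\left(\left(s{\left(-6 \right)} + 83\right) + 229\right) \left(-4004\right) = \left(\left(\frac{3 \left(11 - 6\right)}{-17 + 3 \left(-6\right)} + 83\right) + 229\right) \left(-4004\right) = \left(\left(3 \frac{1}{-17 - 18} \cdot 5 + 83\right) + 229\right) \left(-4004\right) = \left(\left(3 \frac{1}{-35} \cdot 5 + 83\right) + 229\right) \left(-4004\right) = \left(\left(3 \left(- \frac{1}{35}\right) 5 + 83\right) + 229\right) \left(-4004\right) = \left(\left(- \frac{3}{7} + 83\right) + 229\right) \left(-4004\right) = \left(\frac{578}{7} + 229\right) \left(-4004\right) = \frac{2181}{7} \left(-4004\right) = -1247532$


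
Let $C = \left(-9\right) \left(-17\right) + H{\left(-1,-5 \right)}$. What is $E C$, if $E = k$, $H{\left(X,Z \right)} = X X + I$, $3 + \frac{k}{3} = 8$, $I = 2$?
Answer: $2340$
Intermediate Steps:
$k = 15$ ($k = -9 + 3 \cdot 8 = -9 + 24 = 15$)
$H{\left(X,Z \right)} = 2 + X^{2}$ ($H{\left(X,Z \right)} = X X + 2 = X^{2} + 2 = 2 + X^{2}$)
$C = 156$ ($C = \left(-9\right) \left(-17\right) + \left(2 + \left(-1\right)^{2}\right) = 153 + \left(2 + 1\right) = 153 + 3 = 156$)
$E = 15$
$E C = 15 \cdot 156 = 2340$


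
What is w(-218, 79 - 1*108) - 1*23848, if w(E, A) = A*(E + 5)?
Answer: -17671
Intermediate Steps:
w(E, A) = A*(5 + E)
w(-218, 79 - 1*108) - 1*23848 = (79 - 1*108)*(5 - 218) - 1*23848 = (79 - 108)*(-213) - 23848 = -29*(-213) - 23848 = 6177 - 23848 = -17671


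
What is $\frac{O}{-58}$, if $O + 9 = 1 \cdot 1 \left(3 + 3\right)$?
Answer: $\frac{3}{58} \approx 0.051724$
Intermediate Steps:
$O = -3$ ($O = -9 + 1 \cdot 1 \left(3 + 3\right) = -9 + 1 \cdot 6 = -9 + 6 = -3$)
$\frac{O}{-58} = \frac{1}{-58} \left(-3\right) = \left(- \frac{1}{58}\right) \left(-3\right) = \frac{3}{58}$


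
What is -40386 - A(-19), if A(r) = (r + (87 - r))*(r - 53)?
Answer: -34122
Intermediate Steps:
A(r) = -4611 + 87*r (A(r) = 87*(-53 + r) = -4611 + 87*r)
-40386 - A(-19) = -40386 - (-4611 + 87*(-19)) = -40386 - (-4611 - 1653) = -40386 - 1*(-6264) = -40386 + 6264 = -34122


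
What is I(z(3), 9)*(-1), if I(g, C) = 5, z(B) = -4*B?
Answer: -5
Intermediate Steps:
I(z(3), 9)*(-1) = 5*(-1) = -5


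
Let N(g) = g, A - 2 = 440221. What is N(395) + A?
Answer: 440618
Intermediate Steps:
A = 440223 (A = 2 + 440221 = 440223)
N(395) + A = 395 + 440223 = 440618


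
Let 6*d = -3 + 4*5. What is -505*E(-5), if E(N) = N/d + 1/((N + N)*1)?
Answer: 32017/34 ≈ 941.68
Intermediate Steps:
d = 17/6 (d = (-3 + 4*5)/6 = (-3 + 20)/6 = (⅙)*17 = 17/6 ≈ 2.8333)
E(N) = 1/(2*N) + 6*N/17 (E(N) = N/(17/6) + 1/((N + N)*1) = N*(6/17) + 1/(2*N) = 6*N/17 + (1/(2*N))*1 = 6*N/17 + 1/(2*N) = 1/(2*N) + 6*N/17)
-505*E(-5) = -505*(17 + 12*(-5)²)/(34*(-5)) = -505*(-1)*(17 + 12*25)/(34*5) = -505*(-1)*(17 + 300)/(34*5) = -505*(-1)*317/(34*5) = -505*(-317/170) = 32017/34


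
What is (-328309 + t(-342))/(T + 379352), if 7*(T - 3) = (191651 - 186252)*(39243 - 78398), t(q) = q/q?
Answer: 574539/52185590 ≈ 0.011010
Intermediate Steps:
t(q) = 1
T = -211397824/7 (T = 3 + ((191651 - 186252)*(39243 - 78398))/7 = 3 + (5399*(-39155))/7 = 3 + (1/7)*(-211397845) = 3 - 211397845/7 = -211397824/7 ≈ -3.0200e+7)
(-328309 + t(-342))/(T + 379352) = (-328309 + 1)/(-211397824/7 + 379352) = -328308/(-208742360/7) = -328308*(-7/208742360) = 574539/52185590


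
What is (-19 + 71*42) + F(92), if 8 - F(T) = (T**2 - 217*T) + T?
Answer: 14379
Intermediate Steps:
F(T) = 8 - T**2 + 216*T (F(T) = 8 - ((T**2 - 217*T) + T) = 8 - (T**2 - 216*T) = 8 + (-T**2 + 216*T) = 8 - T**2 + 216*T)
(-19 + 71*42) + F(92) = (-19 + 71*42) + (8 - 1*92**2 + 216*92) = (-19 + 2982) + (8 - 1*8464 + 19872) = 2963 + (8 - 8464 + 19872) = 2963 + 11416 = 14379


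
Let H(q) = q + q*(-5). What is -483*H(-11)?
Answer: -21252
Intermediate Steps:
H(q) = -4*q (H(q) = q - 5*q = -4*q)
-483*H(-11) = -(-1932)*(-11) = -483*44 = -21252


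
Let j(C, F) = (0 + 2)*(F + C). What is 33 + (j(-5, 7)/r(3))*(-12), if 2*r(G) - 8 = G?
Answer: 267/11 ≈ 24.273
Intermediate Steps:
r(G) = 4 + G/2
j(C, F) = 2*C + 2*F (j(C, F) = 2*(C + F) = 2*C + 2*F)
33 + (j(-5, 7)/r(3))*(-12) = 33 + ((2*(-5) + 2*7)/(4 + (½)*3))*(-12) = 33 + ((-10 + 14)/(4 + 3/2))*(-12) = 33 + (4/(11/2))*(-12) = 33 + (4*(2/11))*(-12) = 33 + (8/11)*(-12) = 33 - 96/11 = 267/11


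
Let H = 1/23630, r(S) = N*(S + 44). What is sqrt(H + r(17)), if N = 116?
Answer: sqrt(3951074968030)/23630 ≈ 84.119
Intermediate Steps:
r(S) = 5104 + 116*S (r(S) = 116*(S + 44) = 116*(44 + S) = 5104 + 116*S)
H = 1/23630 ≈ 4.2319e-5
sqrt(H + r(17)) = sqrt(1/23630 + (5104 + 116*17)) = sqrt(1/23630 + (5104 + 1972)) = sqrt(1/23630 + 7076) = sqrt(167205881/23630) = sqrt(3951074968030)/23630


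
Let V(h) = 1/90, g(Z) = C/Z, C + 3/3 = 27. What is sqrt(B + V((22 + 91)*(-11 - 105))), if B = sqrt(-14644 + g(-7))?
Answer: sqrt(490 + 6300*I*sqrt(717738))/210 ≈ 7.7794 + 7.7787*I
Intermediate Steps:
C = 26 (C = -1 + 27 = 26)
g(Z) = 26/Z
B = I*sqrt(717738)/7 (B = sqrt(-14644 + 26/(-7)) = sqrt(-14644 + 26*(-1/7)) = sqrt(-14644 - 26/7) = sqrt(-102534/7) = I*sqrt(717738)/7 ≈ 121.03*I)
V(h) = 1/90
sqrt(B + V((22 + 91)*(-11 - 105))) = sqrt(I*sqrt(717738)/7 + 1/90) = sqrt(1/90 + I*sqrt(717738)/7)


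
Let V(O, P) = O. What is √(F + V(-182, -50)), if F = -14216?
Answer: I*√14398 ≈ 119.99*I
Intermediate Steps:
√(F + V(-182, -50)) = √(-14216 - 182) = √(-14398) = I*√14398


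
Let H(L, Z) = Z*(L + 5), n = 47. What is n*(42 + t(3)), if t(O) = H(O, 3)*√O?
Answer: 1974 + 1128*√3 ≈ 3927.8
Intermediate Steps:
H(L, Z) = Z*(5 + L)
t(O) = √O*(15 + 3*O) (t(O) = (3*(5 + O))*√O = (15 + 3*O)*√O = √O*(15 + 3*O))
n*(42 + t(3)) = 47*(42 + 3*√3*(5 + 3)) = 47*(42 + 3*√3*8) = 47*(42 + 24*√3) = 1974 + 1128*√3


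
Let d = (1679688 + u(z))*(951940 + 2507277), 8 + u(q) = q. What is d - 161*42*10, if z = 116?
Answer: 5810778812112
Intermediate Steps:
u(q) = -8 + q
d = 5810778879732 (d = (1679688 + (-8 + 116))*(951940 + 2507277) = (1679688 + 108)*3459217 = 1679796*3459217 = 5810778879732)
d - 161*42*10 = 5810778879732 - 161*42*10 = 5810778879732 - 6762*10 = 5810778879732 - 67620 = 5810778812112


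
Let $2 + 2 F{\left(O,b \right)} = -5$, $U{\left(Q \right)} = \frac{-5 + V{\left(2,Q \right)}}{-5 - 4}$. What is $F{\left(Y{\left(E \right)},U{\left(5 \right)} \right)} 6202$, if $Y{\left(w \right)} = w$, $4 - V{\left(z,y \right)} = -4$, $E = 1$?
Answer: $-21707$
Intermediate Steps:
$V{\left(z,y \right)} = 8$ ($V{\left(z,y \right)} = 4 - -4 = 4 + 4 = 8$)
$U{\left(Q \right)} = - \frac{1}{3}$ ($U{\left(Q \right)} = \frac{-5 + 8}{-5 - 4} = \frac{3}{-9} = 3 \left(- \frac{1}{9}\right) = - \frac{1}{3}$)
$F{\left(O,b \right)} = - \frac{7}{2}$ ($F{\left(O,b \right)} = -1 + \frac{1}{2} \left(-5\right) = -1 - \frac{5}{2} = - \frac{7}{2}$)
$F{\left(Y{\left(E \right)},U{\left(5 \right)} \right)} 6202 = \left(- \frac{7}{2}\right) 6202 = -21707$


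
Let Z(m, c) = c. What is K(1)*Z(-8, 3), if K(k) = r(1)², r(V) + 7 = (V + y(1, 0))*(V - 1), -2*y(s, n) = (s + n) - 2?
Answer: 147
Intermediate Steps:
y(s, n) = 1 - n/2 - s/2 (y(s, n) = -((s + n) - 2)/2 = -((n + s) - 2)/2 = -(-2 + n + s)/2 = 1 - n/2 - s/2)
r(V) = -7 + (½ + V)*(-1 + V) (r(V) = -7 + (V + (1 - ½*0 - ½*1))*(V - 1) = -7 + (V + (1 + 0 - ½))*(-1 + V) = -7 + (V + ½)*(-1 + V) = -7 + (½ + V)*(-1 + V))
K(k) = 49 (K(k) = (-15/2 + 1² - ½*1)² = (-15/2 + 1 - ½)² = (-7)² = 49)
K(1)*Z(-8, 3) = 49*3 = 147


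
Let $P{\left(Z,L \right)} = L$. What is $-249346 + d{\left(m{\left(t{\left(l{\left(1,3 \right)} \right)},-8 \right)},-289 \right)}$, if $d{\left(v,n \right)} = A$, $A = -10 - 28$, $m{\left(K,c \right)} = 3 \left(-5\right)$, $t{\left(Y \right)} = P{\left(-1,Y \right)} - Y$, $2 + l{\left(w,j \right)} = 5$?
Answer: $-249384$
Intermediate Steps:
$l{\left(w,j \right)} = 3$ ($l{\left(w,j \right)} = -2 + 5 = 3$)
$t{\left(Y \right)} = 0$ ($t{\left(Y \right)} = Y - Y = 0$)
$m{\left(K,c \right)} = -15$
$A = -38$ ($A = -10 - 28 = -38$)
$d{\left(v,n \right)} = -38$
$-249346 + d{\left(m{\left(t{\left(l{\left(1,3 \right)} \right)},-8 \right)},-289 \right)} = -249346 - 38 = -249384$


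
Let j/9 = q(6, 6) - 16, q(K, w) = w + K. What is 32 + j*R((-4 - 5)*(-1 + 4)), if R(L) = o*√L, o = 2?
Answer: 32 - 216*I*√3 ≈ 32.0 - 374.12*I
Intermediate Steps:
q(K, w) = K + w
j = -36 (j = 9*((6 + 6) - 16) = 9*(12 - 16) = 9*(-4) = -36)
R(L) = 2*√L
32 + j*R((-4 - 5)*(-1 + 4)) = 32 - 72*√((-4 - 5)*(-1 + 4)) = 32 - 72*√(-9*3) = 32 - 72*√(-27) = 32 - 72*3*I*√3 = 32 - 216*I*√3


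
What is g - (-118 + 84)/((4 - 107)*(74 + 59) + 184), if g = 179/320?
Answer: 28333/50880 ≈ 0.55686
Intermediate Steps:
g = 179/320 (g = 179*(1/320) = 179/320 ≈ 0.55937)
g - (-118 + 84)/((4 - 107)*(74 + 59) + 184) = 179/320 - (-118 + 84)/((4 - 107)*(74 + 59) + 184) = 179/320 - (-34)/(-103*133 + 184) = 179/320 - (-34)/(-13699 + 184) = 179/320 - (-34)/(-13515) = 179/320 - (-34)*(-1)/13515 = 179/320 - 1*2/795 = 179/320 - 2/795 = 28333/50880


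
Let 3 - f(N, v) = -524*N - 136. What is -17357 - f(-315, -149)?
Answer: 147564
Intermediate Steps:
f(N, v) = 139 + 524*N (f(N, v) = 3 - (-524*N - 136) = 3 - (-136 - 524*N) = 3 + (136 + 524*N) = 139 + 524*N)
-17357 - f(-315, -149) = -17357 - (139 + 524*(-315)) = -17357 - (139 - 165060) = -17357 - 1*(-164921) = -17357 + 164921 = 147564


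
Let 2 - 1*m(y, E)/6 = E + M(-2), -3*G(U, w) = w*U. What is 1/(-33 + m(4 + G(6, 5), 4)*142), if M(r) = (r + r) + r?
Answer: 1/3375 ≈ 0.00029630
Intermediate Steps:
G(U, w) = -U*w/3 (G(U, w) = -w*U/3 = -U*w/3)
M(r) = 3*r (M(r) = 2*r + r = 3*r)
m(y, E) = 48 - 6*E (m(y, E) = 12 - 6*(E + 3*(-2)) = 12 - 6*(E - 6) = 12 - 6*(-6 + E) = 12 + (36 - 6*E) = 48 - 6*E)
1/(-33 + m(4 + G(6, 5), 4)*142) = 1/(-33 + (48 - 6*4)*142) = 1/(-33 + (48 - 24)*142) = 1/(-33 + 24*142) = 1/(-33 + 3408) = 1/3375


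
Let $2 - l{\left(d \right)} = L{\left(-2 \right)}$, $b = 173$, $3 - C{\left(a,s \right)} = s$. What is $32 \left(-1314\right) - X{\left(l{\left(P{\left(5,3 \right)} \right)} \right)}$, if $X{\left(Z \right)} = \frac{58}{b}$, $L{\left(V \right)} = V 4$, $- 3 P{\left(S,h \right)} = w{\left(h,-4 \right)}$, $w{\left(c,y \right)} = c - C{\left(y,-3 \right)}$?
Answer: $- \frac{7274362}{173} \approx -42048.0$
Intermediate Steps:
$C{\left(a,s \right)} = 3 - s$
$w{\left(c,y \right)} = -6 + c$ ($w{\left(c,y \right)} = c - \left(3 - -3\right) = c - \left(3 + 3\right) = c - 6 = -6 + c$)
$P{\left(S,h \right)} = 2 - \frac{h}{3}$ ($P{\left(S,h \right)} = - \frac{-6 + h}{3} = 2 - \frac{h}{3}$)
$L{\left(V \right)} = 4 V$
$l{\left(d \right)} = 10$ ($l{\left(d \right)} = 2 - 4 \left(-2\right) = 2 - -8 = 2 + 8 = 10$)
$X{\left(Z \right)} = \frac{58}{173}$
$32 \left(-1314\right) - X{\left(l{\left(P{\left(5,3 \right)} \right)} \right)} = 32 \left(-1314\right) - \frac{58}{173} = -42048 - \frac{58}{173} = - \frac{7274362}{173}$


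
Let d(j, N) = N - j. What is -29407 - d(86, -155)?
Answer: -29166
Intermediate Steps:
-29407 - d(86, -155) = -29407 - (-155 - 1*86) = -29407 - (-155 - 86) = -29407 - 1*(-241) = -29407 + 241 = -29166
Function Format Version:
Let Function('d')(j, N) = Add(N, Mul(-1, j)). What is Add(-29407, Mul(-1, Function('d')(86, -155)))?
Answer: -29166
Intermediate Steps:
Add(-29407, Mul(-1, Function('d')(86, -155))) = Add(-29407, Mul(-1, Add(-155, Mul(-1, 86)))) = Add(-29407, Mul(-1, Add(-155, -86))) = Add(-29407, Mul(-1, -241)) = Add(-29407, 241) = -29166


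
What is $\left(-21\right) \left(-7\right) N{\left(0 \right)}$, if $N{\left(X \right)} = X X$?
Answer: $0$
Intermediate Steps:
$N{\left(X \right)} = X^{2}$
$\left(-21\right) \left(-7\right) N{\left(0 \right)} = \left(-21\right) \left(-7\right) 0^{2} = 147 \cdot 0 = 0$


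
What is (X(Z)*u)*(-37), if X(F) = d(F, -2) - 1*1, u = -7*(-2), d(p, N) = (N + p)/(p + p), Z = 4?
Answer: 777/2 ≈ 388.50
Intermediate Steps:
d(p, N) = (N + p)/(2*p) (d(p, N) = (N + p)/((2*p)) = (N + p)*(1/(2*p)) = (N + p)/(2*p))
u = 14
X(F) = -1 + (-2 + F)/(2*F) (X(F) = (-2 + F)/(2*F) - 1*1 = (-2 + F)/(2*F) - 1 = -1 + (-2 + F)/(2*F))
(X(Z)*u)*(-37) = (((½)*(-2 - 1*4)/4)*14)*(-37) = (((½)*(¼)*(-2 - 4))*14)*(-37) = (((½)*(¼)*(-6))*14)*(-37) = -¾*14*(-37) = -21/2*(-37) = 777/2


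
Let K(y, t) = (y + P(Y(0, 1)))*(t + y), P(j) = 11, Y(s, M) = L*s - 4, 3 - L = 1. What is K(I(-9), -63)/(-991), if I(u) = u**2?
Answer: -1656/991 ≈ -1.6710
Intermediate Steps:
L = 2 (L = 3 - 1*1 = 3 - 1 = 2)
Y(s, M) = -4 + 2*s (Y(s, M) = 2*s - 4 = -4 + 2*s)
K(y, t) = (11 + y)*(t + y) (K(y, t) = (y + 11)*(t + y) = (11 + y)*(t + y))
K(I(-9), -63)/(-991) = (((-9)**2)**2 + 11*(-63) + 11*(-9)**2 - 63*(-9)**2)/(-991) = (81**2 - 693 + 11*81 - 63*81)*(-1/991) = (6561 - 693 + 891 - 5103)*(-1/991) = 1656*(-1/991) = -1656/991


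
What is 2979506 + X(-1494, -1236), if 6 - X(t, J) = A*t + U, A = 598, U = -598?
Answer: 3873522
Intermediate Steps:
X(t, J) = 604 - 598*t (X(t, J) = 6 - (598*t - 598) = 6 - (-598 + 598*t) = 6 + (598 - 598*t) = 604 - 598*t)
2979506 + X(-1494, -1236) = 2979506 + (604 - 598*(-1494)) = 2979506 + (604 + 893412) = 2979506 + 894016 = 3873522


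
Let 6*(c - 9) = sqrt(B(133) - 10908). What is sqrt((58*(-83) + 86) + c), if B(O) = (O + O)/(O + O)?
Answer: sqrt(-169884 + 6*I*sqrt(10907))/6 ≈ 0.12669 + 68.695*I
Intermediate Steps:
B(O) = 1 (B(O) = (2*O)/((2*O)) = (2*O)*(1/(2*O)) = 1)
c = 9 + I*sqrt(10907)/6 (c = 9 + sqrt(1 - 10908)/6 = 9 + sqrt(-10907)/6 = 9 + (I*sqrt(10907))/6 = 9 + I*sqrt(10907)/6 ≈ 9.0 + 17.406*I)
sqrt((58*(-83) + 86) + c) = sqrt((58*(-83) + 86) + (9 + I*sqrt(10907)/6)) = sqrt((-4814 + 86) + (9 + I*sqrt(10907)/6)) = sqrt(-4728 + (9 + I*sqrt(10907)/6)) = sqrt(-4719 + I*sqrt(10907)/6)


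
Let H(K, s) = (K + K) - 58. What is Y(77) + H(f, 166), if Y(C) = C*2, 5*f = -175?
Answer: 26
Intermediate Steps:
f = -35 (f = (⅕)*(-175) = -35)
H(K, s) = -58 + 2*K (H(K, s) = 2*K - 58 = -58 + 2*K)
Y(C) = 2*C
Y(77) + H(f, 166) = 2*77 + (-58 + 2*(-35)) = 154 + (-58 - 70) = 154 - 128 = 26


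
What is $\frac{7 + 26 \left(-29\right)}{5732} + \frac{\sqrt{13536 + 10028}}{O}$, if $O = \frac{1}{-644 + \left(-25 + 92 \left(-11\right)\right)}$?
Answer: $- \frac{747}{5732} - 3362 \sqrt{5891} \approx -2.5804 \cdot 10^{5}$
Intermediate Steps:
$O = - \frac{1}{1681}$ ($O = \frac{1}{-644 - 1037} = \frac{1}{-1681} = - \frac{1}{1681} \approx -0.00059488$)
$\frac{7 + 26 \left(-29\right)}{5732} + \frac{\sqrt{13536 + 10028}}{O} = \frac{7 + 26 \left(-29\right)}{5732} + \frac{\sqrt{13536 + 10028}}{- \frac{1}{1681}} = \left(7 - 754\right) \frac{1}{5732} + \sqrt{23564} \left(-1681\right) = \left(-747\right) \frac{1}{5732} + 2 \sqrt{5891} \left(-1681\right) = - \frac{747}{5732} - 3362 \sqrt{5891}$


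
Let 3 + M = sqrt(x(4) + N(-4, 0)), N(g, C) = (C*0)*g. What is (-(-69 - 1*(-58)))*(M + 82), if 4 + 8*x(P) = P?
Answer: 869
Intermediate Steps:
x(P) = -1/2 + P/8
N(g, C) = 0 (N(g, C) = 0*g = 0)
M = -3 (M = -3 + sqrt((-1/2 + (1/8)*4) + 0) = -3 + sqrt((-1/2 + 1/2) + 0) = -3 + sqrt(0 + 0) = -3 + sqrt(0) = -3 + 0 = -3)
(-(-69 - 1*(-58)))*(M + 82) = (-(-69 - 1*(-58)))*(-3 + 82) = -(-69 + 58)*79 = -1*(-11)*79 = 11*79 = 869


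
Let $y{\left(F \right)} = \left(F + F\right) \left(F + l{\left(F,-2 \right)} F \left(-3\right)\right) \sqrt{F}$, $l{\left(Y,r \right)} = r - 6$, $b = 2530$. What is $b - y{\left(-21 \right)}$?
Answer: $2530 - 22050 i \sqrt{21} \approx 2530.0 - 1.0105 \cdot 10^{5} i$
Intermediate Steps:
$l{\left(Y,r \right)} = -6 + r$ ($l{\left(Y,r \right)} = r - 6 = -6 + r$)
$y{\left(F \right)} = 50 F^{\frac{5}{2}}$ ($y{\left(F \right)} = \left(F + F\right) \left(F + \left(-6 - 2\right) F \left(-3\right)\right) \sqrt{F} = 2 F \left(F + - 8 F \left(-3\right)\right) \sqrt{F} = 2 F \left(F + 24 F\right) \sqrt{F} = 2 F 25 F \sqrt{F} = 50 F^{2} \sqrt{F} = 50 F^{\frac{5}{2}}$)
$b - y{\left(-21 \right)} = 2530 - 50 \left(-21\right)^{\frac{5}{2}} = 2530 - 50 \cdot 441 i \sqrt{21} = 2530 - 22050 i \sqrt{21}$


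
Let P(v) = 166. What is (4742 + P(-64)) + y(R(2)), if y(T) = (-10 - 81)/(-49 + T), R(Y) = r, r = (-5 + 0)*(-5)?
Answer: 117883/24 ≈ 4911.8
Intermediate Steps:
r = 25 (r = -5*(-5) = 25)
R(Y) = 25
y(T) = -91/(-49 + T)
(4742 + P(-64)) + y(R(2)) = (4742 + 166) - 91/(-49 + 25) = 4908 - 91/(-24) = 4908 - 91*(-1/24) = 4908 + 91/24 = 117883/24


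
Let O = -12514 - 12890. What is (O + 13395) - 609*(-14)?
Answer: -3483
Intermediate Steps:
O = -25404
(O + 13395) - 609*(-14) = (-25404 + 13395) - 609*(-14) = -12009 + 8526 = -3483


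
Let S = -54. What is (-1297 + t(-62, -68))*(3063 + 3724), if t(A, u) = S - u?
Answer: -8707721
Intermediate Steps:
t(A, u) = -54 - u
(-1297 + t(-62, -68))*(3063 + 3724) = (-1297 + (-54 - 1*(-68)))*(3063 + 3724) = (-1297 + (-54 + 68))*6787 = (-1297 + 14)*6787 = -1283*6787 = -8707721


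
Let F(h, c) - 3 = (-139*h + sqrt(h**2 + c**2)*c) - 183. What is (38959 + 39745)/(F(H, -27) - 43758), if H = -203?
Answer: -1237305584/216577039 + 2125008*sqrt(41938)/216577039 ≈ -3.7037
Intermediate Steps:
F(h, c) = -180 - 139*h + c*sqrt(c**2 + h**2) (F(h, c) = 3 + ((-139*h + sqrt(h**2 + c**2)*c) - 183) = 3 + ((-139*h + sqrt(c**2 + h**2)*c) - 183) = 3 + ((-139*h + c*sqrt(c**2 + h**2)) - 183) = 3 + (-183 - 139*h + c*sqrt(c**2 + h**2)) = -180 - 139*h + c*sqrt(c**2 + h**2))
(38959 + 39745)/(F(H, -27) - 43758) = (38959 + 39745)/((-180 - 139*(-203) - 27*sqrt((-27)**2 + (-203)**2)) - 43758) = 78704/((-180 + 28217 - 27*sqrt(729 + 41209)) - 43758) = 78704/((-180 + 28217 - 27*sqrt(41938)) - 43758) = 78704/((28037 - 27*sqrt(41938)) - 43758) = 78704/(-15721 - 27*sqrt(41938))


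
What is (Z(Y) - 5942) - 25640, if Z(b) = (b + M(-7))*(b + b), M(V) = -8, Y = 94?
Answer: -15414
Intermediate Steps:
Z(b) = 2*b*(-8 + b) (Z(b) = (b - 8)*(b + b) = (-8 + b)*(2*b) = 2*b*(-8 + b))
(Z(Y) - 5942) - 25640 = (2*94*(-8 + 94) - 5942) - 25640 = (2*94*86 - 5942) - 25640 = (16168 - 5942) - 25640 = 10226 - 25640 = -15414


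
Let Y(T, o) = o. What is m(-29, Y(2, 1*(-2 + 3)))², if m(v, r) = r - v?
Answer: 900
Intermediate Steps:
m(-29, Y(2, 1*(-2 + 3)))² = (1*(-2 + 3) - 1*(-29))² = (1*1 + 29)² = (1 + 29)² = 30² = 900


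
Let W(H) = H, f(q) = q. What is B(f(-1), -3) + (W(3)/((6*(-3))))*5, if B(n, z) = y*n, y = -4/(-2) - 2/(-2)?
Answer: -23/6 ≈ -3.8333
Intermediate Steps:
y = 3 (y = -4*(-1/2) - 2*(-1/2) = 2 + 1 = 3)
B(n, z) = 3*n
B(f(-1), -3) + (W(3)/((6*(-3))))*5 = 3*(-1) + (3/((6*(-3))))*5 = -3 + (3/(-18))*5 = -3 + (3*(-1/18))*5 = -3 - 1/6*5 = -3 - 5/6 = -23/6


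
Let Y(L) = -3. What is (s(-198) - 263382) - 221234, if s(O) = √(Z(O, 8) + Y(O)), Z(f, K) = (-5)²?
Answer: -484616 + √22 ≈ -4.8461e+5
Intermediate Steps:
Z(f, K) = 25
s(O) = √22 (s(O) = √(25 - 3) = √22)
(s(-198) - 263382) - 221234 = (√22 - 263382) - 221234 = (-263382 + √22) - 221234 = -484616 + √22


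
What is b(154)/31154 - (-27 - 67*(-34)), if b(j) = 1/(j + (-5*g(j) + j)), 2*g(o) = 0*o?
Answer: -21599317431/9595432 ≈ -2251.0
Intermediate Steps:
g(o) = 0 (g(o) = (0*o)/2 = (½)*0 = 0)
b(j) = 1/(2*j) (b(j) = 1/(j + (-5*0 + j)) = 1/(j + (0 + j)) = 1/(j + j) = 1/(2*j))
b(154)/31154 - (-27 - 67*(-34)) = ((½)/154)/31154 - (-27 - 67*(-34)) = ((½)*(1/154))*(1/31154) - (-27 + 2278) = (1/308)*(1/31154) - 1*2251 = 1/9595432 - 2251 = -21599317431/9595432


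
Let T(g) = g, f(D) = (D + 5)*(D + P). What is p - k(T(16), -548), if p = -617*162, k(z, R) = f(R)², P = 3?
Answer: -87577624179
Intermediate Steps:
f(D) = (3 + D)*(5 + D) (f(D) = (D + 5)*(D + 3) = (5 + D)*(3 + D) = (3 + D)*(5 + D))
k(z, R) = (15 + R² + 8*R)²
p = -99954
p - k(T(16), -548) = -99954 - (15 + (-548)² + 8*(-548))² = -99954 - (15 + 300304 - 4384)² = -99954 - 1*295935² = -99954 - 1*87577524225 = -99954 - 87577524225 = -87577624179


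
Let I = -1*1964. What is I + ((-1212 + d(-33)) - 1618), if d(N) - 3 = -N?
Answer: -4758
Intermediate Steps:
d(N) = 3 - N
I = -1964
I + ((-1212 + d(-33)) - 1618) = -1964 + ((-1212 + (3 - 1*(-33))) - 1618) = -1964 + ((-1212 + (3 + 33)) - 1618) = -1964 + ((-1212 + 36) - 1618) = -1964 + (-1176 - 1618) = -1964 - 2794 = -4758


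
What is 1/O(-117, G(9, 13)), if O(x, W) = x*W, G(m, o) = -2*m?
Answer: 1/2106 ≈ 0.00047483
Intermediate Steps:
O(x, W) = W*x
1/O(-117, G(9, 13)) = 1/(-2*9*(-117)) = 1/(-18*(-117)) = 1/2106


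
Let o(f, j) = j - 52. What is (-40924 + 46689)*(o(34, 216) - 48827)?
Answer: -280542195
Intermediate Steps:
o(f, j) = -52 + j
(-40924 + 46689)*(o(34, 216) - 48827) = (-40924 + 46689)*((-52 + 216) - 48827) = 5765*(164 - 48827) = 5765*(-48663) = -280542195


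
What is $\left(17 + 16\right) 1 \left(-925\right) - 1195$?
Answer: $-31720$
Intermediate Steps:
$\left(17 + 16\right) 1 \left(-925\right) - 1195 = 33 \cdot 1 \left(-925\right) - 1195 = 33 \left(-925\right) - 1195 = -30525 - 1195 = -31720$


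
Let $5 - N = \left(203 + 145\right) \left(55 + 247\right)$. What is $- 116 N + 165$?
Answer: $12190721$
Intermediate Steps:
$N = -105091$ ($N = 5 - \left(203 + 145\right) \left(55 + 247\right) = 5 - 348 \cdot 302 = 5 - 105096 = -105091$)
$- 116 N + 165 = \left(-116\right) \left(-105091\right) + 165 = 12190556 + 165 = 12190721$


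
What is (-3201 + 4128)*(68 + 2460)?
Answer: 2343456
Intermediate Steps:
(-3201 + 4128)*(68 + 2460) = 927*2528 = 2343456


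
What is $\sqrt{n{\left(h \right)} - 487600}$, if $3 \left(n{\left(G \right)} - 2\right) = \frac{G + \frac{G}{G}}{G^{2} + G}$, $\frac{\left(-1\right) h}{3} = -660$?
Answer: $\frac{i \sqrt{477894799635}}{990} \approx 698.28 i$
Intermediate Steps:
$h = 1980$ ($h = \left(-3\right) \left(-660\right) = 1980$)
$n{\left(G \right)} = 2 + \frac{1 + G}{3 \left(G + G^{2}\right)}$ ($n{\left(G \right)} = 2 + \frac{\left(G + \frac{G}{G}\right) \frac{1}{G^{2} + G}}{3} = 2 + \frac{\left(G + 1\right) \frac{1}{G + G^{2}}}{3} = 2 + \frac{\left(1 + G\right) \frac{1}{G + G^{2}}}{3} = 2 + \frac{\frac{1}{G + G^{2}} \left(1 + G\right)}{3} = 2 + \frac{1 + G}{3 \left(G + G^{2}\right)}$)
$\sqrt{n{\left(h \right)} - 487600} = \sqrt{\left(2 + \frac{1}{3 \cdot 1980}\right) - 487600} = \sqrt{\left(2 + \frac{1}{3} \cdot \frac{1}{1980}\right) - 487600} = \sqrt{\left(2 + \frac{1}{5940}\right) - 487600} = \sqrt{\frac{11881}{5940} - 487600} = \sqrt{- \frac{2896332119}{5940}} = \frac{i \sqrt{477894799635}}{990}$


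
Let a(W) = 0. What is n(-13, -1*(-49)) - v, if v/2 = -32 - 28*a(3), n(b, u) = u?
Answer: 113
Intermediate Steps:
v = -64 (v = 2*(-32 - 28*0) = 2*(-32 + 0) = 2*(-32) = -64)
n(-13, -1*(-49)) - v = -1*(-49) - 1*(-64) = 49 + 64 = 113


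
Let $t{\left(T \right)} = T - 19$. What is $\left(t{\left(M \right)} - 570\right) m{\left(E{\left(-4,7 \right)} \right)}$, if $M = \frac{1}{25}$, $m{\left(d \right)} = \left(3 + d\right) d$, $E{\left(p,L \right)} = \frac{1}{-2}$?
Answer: $\frac{3681}{5} \approx 736.2$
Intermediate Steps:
$E{\left(p,L \right)} = - \frac{1}{2}$
$m{\left(d \right)} = d \left(3 + d\right)$
$M = \frac{1}{25} \approx 0.04$
$t{\left(T \right)} = -19 + T$ ($t{\left(T \right)} = T - 19 = -19 + T$)
$\left(t{\left(M \right)} - 570\right) m{\left(E{\left(-4,7 \right)} \right)} = \left(\left(-19 + \frac{1}{25}\right) - 570\right) \left(- \frac{3 - \frac{1}{2}}{2}\right) = \left(- \frac{474}{25} - 570\right) \left(\left(- \frac{1}{2}\right) \frac{5}{2}\right) = \left(- \frac{14724}{25}\right) \left(- \frac{5}{4}\right) = \frac{3681}{5}$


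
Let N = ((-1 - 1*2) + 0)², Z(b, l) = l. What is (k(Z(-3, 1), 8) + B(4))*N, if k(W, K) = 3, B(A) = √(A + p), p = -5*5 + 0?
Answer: 27 + 9*I*√21 ≈ 27.0 + 41.243*I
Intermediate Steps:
p = -25 (p = -25 + 0 = -25)
B(A) = √(-25 + A) (B(A) = √(A - 25) = √(-25 + A))
N = 9 (N = ((-1 - 2) + 0)² = (-3 + 0)² = (-3)² = 9)
(k(Z(-3, 1), 8) + B(4))*N = (3 + √(-25 + 4))*9 = (3 + √(-21))*9 = (3 + I*√21)*9 = 27 + 9*I*√21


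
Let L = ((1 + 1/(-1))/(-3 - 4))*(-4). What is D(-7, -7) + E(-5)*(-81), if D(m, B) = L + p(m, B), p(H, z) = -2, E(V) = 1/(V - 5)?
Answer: 61/10 ≈ 6.1000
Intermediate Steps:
E(V) = 1/(-5 + V)
L = 0 (L = ((1 + 1*(-1))/(-7))*(-4) = ((1 - 1)*(-1/7))*(-4) = (0*(-1/7))*(-4) = 0*(-4) = 0)
D(m, B) = -2 (D(m, B) = 0 - 2 = -2)
D(-7, -7) + E(-5)*(-81) = -2 - 81/(-5 - 5) = -2 - 81/(-10) = -2 - 1/10*(-81) = -2 + 81/10 = 61/10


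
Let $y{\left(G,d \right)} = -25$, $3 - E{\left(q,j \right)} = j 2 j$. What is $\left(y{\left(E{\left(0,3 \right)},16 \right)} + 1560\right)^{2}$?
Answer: $2356225$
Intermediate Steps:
$E{\left(q,j \right)} = 3 - 2 j^{2}$ ($E{\left(q,j \right)} = 3 - j 2 j = 3 - 2 j j = 3 - 2 j^{2}$)
$\left(y{\left(E{\left(0,3 \right)},16 \right)} + 1560\right)^{2} = \left(-25 + 1560\right)^{2} = 1535^{2} = 2356225$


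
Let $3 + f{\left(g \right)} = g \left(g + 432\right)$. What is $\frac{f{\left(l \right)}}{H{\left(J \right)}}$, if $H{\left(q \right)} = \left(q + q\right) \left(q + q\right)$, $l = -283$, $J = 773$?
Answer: $- \frac{21085}{1195058} \approx -0.017643$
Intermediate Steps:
$H{\left(q \right)} = 4 q^{2}$ ($H{\left(q \right)} = 2 q 2 q = 4 q^{2}$)
$f{\left(g \right)} = -3 + g \left(432 + g\right)$ ($f{\left(g \right)} = -3 + g \left(g + 432\right) = -3 + g \left(432 + g\right)$)
$\frac{f{\left(l \right)}}{H{\left(J \right)}} = \frac{-3 + \left(-283\right)^{2} + 432 \left(-283\right)}{4 \cdot 773^{2}} = \frac{-3 + 80089 - 122256}{4 \cdot 597529} = - \frac{42170}{2390116} = \left(-42170\right) \frac{1}{2390116} = - \frac{21085}{1195058}$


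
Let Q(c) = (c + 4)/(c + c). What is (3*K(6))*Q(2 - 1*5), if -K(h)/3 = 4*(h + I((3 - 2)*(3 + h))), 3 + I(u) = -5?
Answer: -12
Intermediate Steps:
Q(c) = (4 + c)/(2*c) (Q(c) = (4 + c)/((2*c)) = (4 + c)*(1/(2*c)) = (4 + c)/(2*c))
I(u) = -8 (I(u) = -3 - 5 = -8)
K(h) = 96 - 12*h (K(h) = -12*(h - 8) = -12*(-8 + h) = -3*(-32 + 4*h) = 96 - 12*h)
(3*K(6))*Q(2 - 1*5) = (3*(96 - 12*6))*((4 + (2 - 1*5))/(2*(2 - 1*5))) = (3*(96 - 72))*((4 + (2 - 5))/(2*(2 - 5))) = (3*24)*((½)*(4 - 3)/(-3)) = 72*((½)*(-⅓)*1) = 72*(-⅙) = -12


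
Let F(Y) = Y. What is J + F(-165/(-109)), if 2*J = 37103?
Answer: 4044557/218 ≈ 18553.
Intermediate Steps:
J = 37103/2 (J = (½)*37103 = 37103/2 ≈ 18552.)
J + F(-165/(-109)) = 37103/2 - 165/(-109) = 37103/2 - 165*(-1/109) = 37103/2 + 165/109 = 4044557/218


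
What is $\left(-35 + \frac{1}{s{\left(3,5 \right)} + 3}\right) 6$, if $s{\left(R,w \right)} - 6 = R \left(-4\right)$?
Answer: $-212$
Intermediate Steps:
$s{\left(R,w \right)} = 6 - 4 R$ ($s{\left(R,w \right)} = 6 + R \left(-4\right) = 6 - 4 R$)
$\left(-35 + \frac{1}{s{\left(3,5 \right)} + 3}\right) 6 = \left(-35 + \frac{1}{\left(6 - 12\right) + 3}\right) 6 = \left(-35 + \frac{1}{-6 + 3}\right) 6 = \left(-35 + \frac{1}{-3}\right) 6 = \left(-35 - \frac{1}{3}\right) 6 = \left(- \frac{106}{3}\right) 6 = -212$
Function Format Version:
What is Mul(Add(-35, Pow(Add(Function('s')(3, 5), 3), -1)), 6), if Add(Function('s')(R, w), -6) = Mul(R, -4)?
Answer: -212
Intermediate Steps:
Function('s')(R, w) = Add(6, Mul(-4, R)) (Function('s')(R, w) = Add(6, Mul(R, -4)) = Add(6, Mul(-4, R)))
Mul(Add(-35, Pow(Add(Function('s')(3, 5), 3), -1)), 6) = Mul(Add(-35, Pow(Add(Add(6, Mul(-4, 3)), 3), -1)), 6) = Mul(Add(-35, Pow(Add(Add(6, -12), 3), -1)), 6) = Mul(Add(-35, Pow(Add(-6, 3), -1)), 6) = Mul(Add(-35, Pow(-3, -1)), 6) = Mul(Add(-35, Rational(-1, 3)), 6) = Mul(Rational(-106, 3), 6) = -212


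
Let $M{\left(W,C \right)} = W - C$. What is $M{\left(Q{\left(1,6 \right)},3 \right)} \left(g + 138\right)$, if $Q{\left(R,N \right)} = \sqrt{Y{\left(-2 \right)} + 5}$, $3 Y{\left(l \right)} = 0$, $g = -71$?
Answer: $-201 + 67 \sqrt{5} \approx -51.183$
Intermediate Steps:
$Y{\left(l \right)} = 0$ ($Y{\left(l \right)} = \frac{1}{3} \cdot 0 = 0$)
$Q{\left(R,N \right)} = \sqrt{5}$ ($Q{\left(R,N \right)} = \sqrt{0 + 5} = \sqrt{5}$)
$M{\left(Q{\left(1,6 \right)},3 \right)} \left(g + 138\right) = \left(\sqrt{5} - 3\right) \left(-71 + 138\right) = \left(\sqrt{5} - 3\right) 67 = \left(-3 + \sqrt{5}\right) 67 = -201 + 67 \sqrt{5}$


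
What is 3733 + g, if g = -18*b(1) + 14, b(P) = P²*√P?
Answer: 3729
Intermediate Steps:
b(P) = P^(5/2)
g = -4 (g = -18*1^(5/2) + 14 = -18*1 + 14 = -18 + 14 = -4)
3733 + g = 3733 - 4 = 3729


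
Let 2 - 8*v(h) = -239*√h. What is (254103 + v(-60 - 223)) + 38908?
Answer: 1172045/4 + 239*I*√283/8 ≈ 2.9301e+5 + 502.58*I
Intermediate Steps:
v(h) = ¼ + 239*√h/8 (v(h) = ¼ - (-239)*√h/8 = ¼ + 239*√h/8)
(254103 + v(-60 - 223)) + 38908 = (254103 + (¼ + 239*√(-60 - 223)/8)) + 38908 = (254103 + (¼ + 239*√(-283)/8)) + 38908 = (254103 + (¼ + 239*(I*√283)/8)) + 38908 = (254103 + (¼ + 239*I*√283/8)) + 38908 = (1016413/4 + 239*I*√283/8) + 38908 = 1172045/4 + 239*I*√283/8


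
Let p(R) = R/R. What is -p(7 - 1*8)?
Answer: -1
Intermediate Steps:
p(R) = 1
-p(7 - 1*8) = -1*1 = -1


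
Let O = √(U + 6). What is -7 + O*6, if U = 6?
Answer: -7 + 12*√3 ≈ 13.785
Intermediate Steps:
O = 2*√3 (O = √(6 + 6) = √12 = 2*√3 ≈ 3.4641)
-7 + O*6 = -7 + (2*√3)*6 = -7 + 12*√3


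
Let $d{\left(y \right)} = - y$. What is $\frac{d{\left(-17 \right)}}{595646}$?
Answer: $\frac{1}{35038} \approx 2.854 \cdot 10^{-5}$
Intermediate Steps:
$\frac{d{\left(-17 \right)}}{595646} = \frac{\left(-1\right) \left(-17\right)}{595646} = 17 \cdot \frac{1}{595646} = \frac{1}{35038}$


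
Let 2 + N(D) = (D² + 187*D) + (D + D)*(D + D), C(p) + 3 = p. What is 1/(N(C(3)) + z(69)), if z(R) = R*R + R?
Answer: 1/4828 ≈ 0.00020713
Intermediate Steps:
C(p) = -3 + p
z(R) = R + R² (z(R) = R² + R = R + R²)
N(D) = -2 + 5*D² + 187*D (N(D) = -2 + ((D² + 187*D) + (D + D)*(D + D)) = -2 + ((D² + 187*D) + (2*D)*(2*D)) = -2 + ((D² + 187*D) + 4*D²) = -2 + (5*D² + 187*D) = -2 + 5*D² + 187*D)
1/(N(C(3)) + z(69)) = 1/((-2 + 5*(-3 + 3)² + 187*(-3 + 3)) + 69*(1 + 69)) = 1/((-2 + 5*0² + 187*0) + 69*70) = 1/((-2 + 5*0 + 0) + 4830) = 1/((-2 + 0 + 0) + 4830) = 1/(-2 + 4830) = 1/4828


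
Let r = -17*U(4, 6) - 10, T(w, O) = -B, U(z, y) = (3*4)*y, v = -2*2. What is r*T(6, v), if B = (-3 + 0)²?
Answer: 11106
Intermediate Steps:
v = -4
B = 9 (B = (-3)² = 9)
U(z, y) = 12*y
T(w, O) = -9 (T(w, O) = -1*9 = -9)
r = -1234 (r = -204*6 - 10 = -17*72 - 10 = -1224 - 10 = -1234)
r*T(6, v) = -1234*(-9) = 11106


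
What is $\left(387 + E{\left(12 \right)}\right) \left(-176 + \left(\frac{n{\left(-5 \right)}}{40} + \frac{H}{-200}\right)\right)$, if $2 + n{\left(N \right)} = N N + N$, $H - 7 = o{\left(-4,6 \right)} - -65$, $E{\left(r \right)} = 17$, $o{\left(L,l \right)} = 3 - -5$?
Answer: $- \frac{355419}{5} \approx -71084.0$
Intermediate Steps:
$o{\left(L,l \right)} = 8$ ($o{\left(L,l \right)} = 3 + 5 = 8$)
$H = 80$ ($H = 7 + \left(8 - -65\right) = 7 + \left(8 + 65\right) = 7 + 73 = 80$)
$n{\left(N \right)} = -2 + N + N^{2}$ ($n{\left(N \right)} = -2 + \left(N N + N\right) = -2 + \left(N^{2} + N\right) = -2 + \left(N + N^{2}\right) = -2 + N + N^{2}$)
$\left(387 + E{\left(12 \right)}\right) \left(-176 + \left(\frac{n{\left(-5 \right)}}{40} + \frac{H}{-200}\right)\right) = \left(387 + 17\right) \left(-176 + \left(\frac{-2 - 5 + \left(-5\right)^{2}}{40} + \frac{80}{-200}\right)\right) = 404 \left(-176 + \left(\left(-2 - 5 + 25\right) \frac{1}{40} + 80 \left(- \frac{1}{200}\right)\right)\right) = 404 \left(-176 + \left(18 \cdot \frac{1}{40} - \frac{2}{5}\right)\right) = 404 \left(-176 + \left(\frac{9}{20} - \frac{2}{5}\right)\right) = 404 \left(-176 + \frac{1}{20}\right) = 404 \left(- \frac{3519}{20}\right) = - \frac{355419}{5}$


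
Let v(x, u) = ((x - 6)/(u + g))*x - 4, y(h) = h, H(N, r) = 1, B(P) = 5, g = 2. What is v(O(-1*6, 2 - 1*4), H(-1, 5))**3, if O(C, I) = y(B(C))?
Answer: -4913/27 ≈ -181.96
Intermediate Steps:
O(C, I) = 5
v(x, u) = -4 + x*(-6 + x)/(2 + u) (v(x, u) = ((x - 6)/(u + 2))*x - 4 = ((-6 + x)/(2 + u))*x - 4 = x*(-6 + x)/(2 + u) - 4 = -4 + x*(-6 + x)/(2 + u))
v(O(-1*6, 2 - 1*4), H(-1, 5))**3 = ((-8 + 5**2 - 6*5 - 4*1)/(2 + 1))**3 = ((-8 + 25 - 30 - 4)/3)**3 = ((1/3)*(-17))**3 = (-17/3)**3 = -4913/27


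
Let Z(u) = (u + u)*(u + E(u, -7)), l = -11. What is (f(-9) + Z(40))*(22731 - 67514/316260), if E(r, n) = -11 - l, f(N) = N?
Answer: 11469791900143/158130 ≈ 7.2534e+7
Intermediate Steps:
E(r, n) = 0 (E(r, n) = -11 - 1*(-11) = -11 + 11 = 0)
Z(u) = 2*u² (Z(u) = (u + u)*(u + 0) = (2*u)*u = 2*u²)
(f(-9) + Z(40))*(22731 - 67514/316260) = (-9 + 2*40²)*(22731 - 67514/316260) = (-9 + 2*1600)*(22731 - 67514*1/316260) = (-9 + 3200)*(22731 - 33757/158130) = 3191*(3594419273/158130) = 11469791900143/158130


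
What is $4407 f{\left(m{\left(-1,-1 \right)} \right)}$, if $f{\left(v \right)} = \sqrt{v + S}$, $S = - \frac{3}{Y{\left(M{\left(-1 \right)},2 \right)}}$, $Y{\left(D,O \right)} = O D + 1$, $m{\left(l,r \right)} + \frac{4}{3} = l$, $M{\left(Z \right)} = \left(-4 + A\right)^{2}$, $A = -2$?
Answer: $\frac{2938 i \sqrt{28470}}{73} \approx 6790.8 i$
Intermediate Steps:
$M{\left(Z \right)} = 36$ ($M{\left(Z \right)} = \left(-4 - 2\right)^{2} = \left(-6\right)^{2} = 36$)
$m{\left(l,r \right)} = - \frac{4}{3} + l$
$Y{\left(D,O \right)} = 1 + D O$ ($Y{\left(D,O \right)} = D O + 1 = 1 + D O$)
$S = - \frac{3}{73}$ ($S = - \frac{3}{1 + 36 \cdot 2} = - \frac{3}{1 + 72} = - \frac{3}{73} \approx -0.041096$)
$f{\left(v \right)} = \sqrt{- \frac{3}{73} + v}$ ($f{\left(v \right)} = \sqrt{v - \frac{3}{73}} = \sqrt{- \frac{3}{73} + v}$)
$4407 f{\left(m{\left(-1,-1 \right)} \right)} = 4407 \frac{\sqrt{-219 + 5329 \left(- \frac{4}{3} - 1\right)}}{73} = 4407 \frac{\sqrt{-219 + 5329 \left(- \frac{7}{3}\right)}}{73} = 4407 \frac{\sqrt{-219 - \frac{37303}{3}}}{73} = 4407 \frac{\sqrt{- \frac{37960}{3}}}{73} = 4407 \frac{\frac{2}{3} i \sqrt{28470}}{73} = 4407 \frac{2 i \sqrt{28470}}{219} = \frac{2938 i \sqrt{28470}}{73}$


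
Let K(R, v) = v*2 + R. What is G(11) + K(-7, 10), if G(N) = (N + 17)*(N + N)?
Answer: 629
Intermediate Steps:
K(R, v) = R + 2*v (K(R, v) = 2*v + R = R + 2*v)
G(N) = 2*N*(17 + N) (G(N) = (17 + N)*(2*N) = 2*N*(17 + N))
G(11) + K(-7, 10) = 2*11*(17 + 11) + (-7 + 2*10) = 2*11*28 + (-7 + 20) = 616 + 13 = 629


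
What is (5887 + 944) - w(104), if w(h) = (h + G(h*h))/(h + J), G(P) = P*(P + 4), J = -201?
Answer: 117691831/97 ≈ 1.2133e+6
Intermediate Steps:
G(P) = P*(4 + P)
w(h) = (h + h²*(4 + h²))/(-201 + h) (w(h) = (h + (h*h)*(4 + h*h))/(h - 201) = (h + h²*(4 + h²))/(-201 + h))
(5887 + 944) - w(104) = (5887 + 944) - 104*(1 + 104*(4 + 104²))/(-201 + 104) = 6831 - 104*(1 + 104*(4 + 10816))/(-97) = 6831 - 104*(-1)*(1 + 104*10820)/97 = 6831 - 104*(-1)*(1 + 1125280)/97 = 6831 - 104*(-1)*1125281/97 = 6831 - 1*(-117029224/97) = 6831 + 117029224/97 = 117691831/97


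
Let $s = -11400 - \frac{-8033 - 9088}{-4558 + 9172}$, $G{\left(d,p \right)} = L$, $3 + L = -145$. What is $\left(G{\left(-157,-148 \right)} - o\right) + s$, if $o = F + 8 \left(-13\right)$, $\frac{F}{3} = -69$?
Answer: $- \frac{17276799}{1538} \approx -11233.0$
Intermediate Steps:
$F = -207$ ($F = 3 \left(-69\right) = -207$)
$L = -148$ ($L = -3 - 145 = -148$)
$G{\left(d,p \right)} = -148$
$s = - \frac{17527493}{1538}$ ($s = -11400 - - \frac{17121}{4614} = -11400 - \left(-17121\right) \frac{1}{4614} = -11400 - - \frac{5707}{1538} = -11400 + \frac{5707}{1538} = - \frac{17527493}{1538} \approx -11396.0$)
$o = -311$ ($o = -207 + 8 \left(-13\right) = -207 - 104 = -311$)
$\left(G{\left(-157,-148 \right)} - o\right) + s = \left(-148 - -311\right) - \frac{17527493}{1538} = \left(-148 + 311\right) - \frac{17527493}{1538} = 163 - \frac{17527493}{1538} = - \frac{17276799}{1538}$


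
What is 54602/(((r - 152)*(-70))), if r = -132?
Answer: 27301/9940 ≈ 2.7466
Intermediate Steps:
54602/(((r - 152)*(-70))) = 54602/(((-132 - 152)*(-70))) = 54602/((-284*(-70))) = 54602/19880 = 54602*(1/19880) = 27301/9940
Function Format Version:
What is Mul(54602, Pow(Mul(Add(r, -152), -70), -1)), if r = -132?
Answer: Rational(27301, 9940) ≈ 2.7466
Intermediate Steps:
Mul(54602, Pow(Mul(Add(r, -152), -70), -1)) = Mul(54602, Pow(Mul(Add(-132, -152), -70), -1)) = Mul(54602, Pow(Mul(-284, -70), -1)) = Mul(54602, Pow(19880, -1)) = Mul(54602, Rational(1, 19880)) = Rational(27301, 9940)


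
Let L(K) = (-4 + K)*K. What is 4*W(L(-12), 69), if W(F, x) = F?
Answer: 768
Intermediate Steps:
L(K) = K*(-4 + K)
4*W(L(-12), 69) = 4*(-12*(-4 - 12)) = 4*(-12*(-16)) = 4*192 = 768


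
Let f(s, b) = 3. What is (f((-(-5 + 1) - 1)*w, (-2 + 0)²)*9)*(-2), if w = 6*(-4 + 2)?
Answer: -54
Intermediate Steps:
w = -12 (w = 6*(-2) = -12)
(f((-(-5 + 1) - 1)*w, (-2 + 0)²)*9)*(-2) = (3*9)*(-2) = 27*(-2) = -54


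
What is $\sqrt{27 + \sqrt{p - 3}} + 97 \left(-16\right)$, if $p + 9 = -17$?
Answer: $-1552 + \sqrt{27 + i \sqrt{29}} \approx -1546.8 + 0.51565 i$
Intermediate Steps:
$p = -26$ ($p = -9 - 17 = -26$)
$\sqrt{27 + \sqrt{p - 3}} + 97 \left(-16\right) = \sqrt{27 + \sqrt{-26 - 3}} + 97 \left(-16\right) = \sqrt{27 + \sqrt{-29}} - 1552 = \sqrt{27 + i \sqrt{29}} - 1552 = -1552 + \sqrt{27 + i \sqrt{29}}$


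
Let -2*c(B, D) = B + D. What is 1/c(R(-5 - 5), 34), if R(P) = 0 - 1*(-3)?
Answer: -2/37 ≈ -0.054054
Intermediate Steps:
R(P) = 3 (R(P) = 0 + 3 = 3)
c(B, D) = -B/2 - D/2 (c(B, D) = -(B + D)/2 = -B/2 - D/2)
1/c(R(-5 - 5), 34) = 1/(-½*3 - ½*34) = 1/(-3/2 - 17) = 1/(-37/2) = -2/37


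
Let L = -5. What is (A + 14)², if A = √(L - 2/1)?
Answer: (14 + I*√7)² ≈ 189.0 + 74.081*I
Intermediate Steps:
A = I*√7 (A = √(-5 - 2/1) = √(-5 - 2*1) = √(-5 - 2) = √(-7) = I*√7 ≈ 2.6458*I)
(A + 14)² = (I*√7 + 14)² = (14 + I*√7)²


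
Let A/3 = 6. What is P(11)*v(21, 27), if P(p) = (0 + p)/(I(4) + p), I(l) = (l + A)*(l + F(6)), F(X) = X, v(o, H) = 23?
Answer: 23/21 ≈ 1.0952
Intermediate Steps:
A = 18 (A = 3*6 = 18)
I(l) = (6 + l)*(18 + l) (I(l) = (l + 18)*(l + 6) = (18 + l)*(6 + l) = (6 + l)*(18 + l))
P(p) = p/(220 + p) (P(p) = (0 + p)/((108 + 4² + 24*4) + p) = p/((108 + 16 + 96) + p) = p/(220 + p))
P(11)*v(21, 27) = (11/(220 + 11))*23 = (11/231)*23 = (11*(1/231))*23 = (1/21)*23 = 23/21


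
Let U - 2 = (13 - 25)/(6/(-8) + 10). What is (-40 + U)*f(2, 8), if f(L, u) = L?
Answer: -2908/37 ≈ -78.595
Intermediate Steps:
U = 26/37 (U = 2 + (13 - 25)/(6/(-8) + 10) = 2 - 12/(6*(-⅛) + 10) = 2 - 12/(-¾ + 10) = 2 - 12/37/4 = 2 - 12*4/37 = 2 - 48/37 = 26/37 ≈ 0.70270)
(-40 + U)*f(2, 8) = (-40 + 26/37)*2 = -1454/37*2 = -2908/37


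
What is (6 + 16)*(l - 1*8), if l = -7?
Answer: -330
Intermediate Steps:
(6 + 16)*(l - 1*8) = (6 + 16)*(-7 - 1*8) = 22*(-7 - 8) = 22*(-15) = -330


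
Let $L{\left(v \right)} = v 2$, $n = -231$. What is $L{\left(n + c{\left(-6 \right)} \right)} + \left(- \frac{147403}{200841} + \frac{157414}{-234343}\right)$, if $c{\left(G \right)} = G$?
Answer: $- \frac{22375291533865}{47065682463} \approx -475.41$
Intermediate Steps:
$L{\left(v \right)} = 2 v$
$L{\left(n + c{\left(-6 \right)} \right)} + \left(- \frac{147403}{200841} + \frac{157414}{-234343}\right) = 2 \left(-231 - 6\right) + \left(- \frac{147403}{200841} + \frac{157414}{-234343}\right) = 2 \left(-237\right) + \left(\left(-147403\right) \frac{1}{200841} + 157414 \left(- \frac{1}{234343}\right)\right) = -474 - \frac{66158046403}{47065682463} = - \frac{22375291533865}{47065682463}$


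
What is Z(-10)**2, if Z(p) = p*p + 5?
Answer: 11025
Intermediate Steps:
Z(p) = 5 + p**2 (Z(p) = p**2 + 5 = 5 + p**2)
Z(-10)**2 = (5 + (-10)**2)**2 = (5 + 100)**2 = 105**2 = 11025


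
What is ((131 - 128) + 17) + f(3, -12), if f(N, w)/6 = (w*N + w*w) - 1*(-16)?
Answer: 764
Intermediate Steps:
f(N, w) = 96 + 6*w² + 6*N*w (f(N, w) = 6*((w*N + w*w) - 1*(-16)) = 6*((N*w + w²) + 16) = 6*((w² + N*w) + 16) = 6*(16 + w² + N*w) = 96 + 6*w² + 6*N*w)
((131 - 128) + 17) + f(3, -12) = ((131 - 128) + 17) + (96 + 6*(-12)² + 6*3*(-12)) = (3 + 17) + (96 + 6*144 - 216) = 20 + (96 + 864 - 216) = 20 + 744 = 764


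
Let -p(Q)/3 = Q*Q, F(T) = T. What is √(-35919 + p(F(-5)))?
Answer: I*√35994 ≈ 189.72*I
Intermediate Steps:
p(Q) = -3*Q² (p(Q) = -3*Q*Q = -3*Q²)
√(-35919 + p(F(-5))) = √(-35919 - 3*(-5)²) = √(-35919 - 3*25) = √(-35919 - 75) = √(-35994) = I*√35994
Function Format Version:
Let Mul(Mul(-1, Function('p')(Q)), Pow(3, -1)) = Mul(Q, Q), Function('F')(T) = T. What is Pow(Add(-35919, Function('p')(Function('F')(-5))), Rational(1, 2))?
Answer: Mul(I, Pow(35994, Rational(1, 2))) ≈ Mul(189.72, I)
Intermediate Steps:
Function('p')(Q) = Mul(-3, Pow(Q, 2)) (Function('p')(Q) = Mul(-3, Mul(Q, Q)) = Mul(-3, Pow(Q, 2)))
Pow(Add(-35919, Function('p')(Function('F')(-5))), Rational(1, 2)) = Pow(Add(-35919, Mul(-3, Pow(-5, 2))), Rational(1, 2)) = Pow(Add(-35919, Mul(-3, 25)), Rational(1, 2)) = Pow(Add(-35919, -75), Rational(1, 2)) = Pow(-35994, Rational(1, 2)) = Mul(I, Pow(35994, Rational(1, 2)))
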